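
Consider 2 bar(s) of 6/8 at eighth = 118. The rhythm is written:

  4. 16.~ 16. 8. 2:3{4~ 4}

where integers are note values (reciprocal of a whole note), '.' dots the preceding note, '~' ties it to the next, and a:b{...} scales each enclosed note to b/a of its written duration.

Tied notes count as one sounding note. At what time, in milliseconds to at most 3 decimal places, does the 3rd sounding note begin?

note 3 onset = 9/2b = 2288.136ms

1. 0.0ms @ 0 + 1525.424ms (3)
2. 1525.424ms @ 3 + 762.712ms (3/2)
3. 2288.136ms @ 9/2 + 762.712ms (3/2)
4. 3050.847ms @ 6 + 3050.847ms (6)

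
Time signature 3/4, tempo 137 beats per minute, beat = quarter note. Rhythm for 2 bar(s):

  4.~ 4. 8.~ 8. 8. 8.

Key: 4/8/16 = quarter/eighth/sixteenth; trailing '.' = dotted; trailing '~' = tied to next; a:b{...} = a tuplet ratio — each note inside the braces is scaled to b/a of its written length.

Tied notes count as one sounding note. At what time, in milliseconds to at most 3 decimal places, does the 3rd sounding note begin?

note 3 onset = 9/2b = 1970.803ms

1. 0.0ms @ 0 + 1313.869ms (3)
2. 1313.869ms @ 3 + 656.934ms (3/2)
3. 1970.803ms @ 9/2 + 328.467ms (3/4)
4. 2299.27ms @ 21/4 + 328.467ms (3/4)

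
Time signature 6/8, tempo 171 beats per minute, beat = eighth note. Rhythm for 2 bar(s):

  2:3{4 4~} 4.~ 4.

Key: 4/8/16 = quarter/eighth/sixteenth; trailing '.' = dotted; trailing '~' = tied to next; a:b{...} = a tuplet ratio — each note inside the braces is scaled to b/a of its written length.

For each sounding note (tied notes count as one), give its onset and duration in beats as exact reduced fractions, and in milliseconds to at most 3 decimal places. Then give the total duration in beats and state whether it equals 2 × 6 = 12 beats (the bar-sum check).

1) 0.0ms=0b +1052.632ms=3b
2) 1052.632ms=3b +3157.895ms=9b
Σ=12b of 12 (171bpm 6/8) — PASS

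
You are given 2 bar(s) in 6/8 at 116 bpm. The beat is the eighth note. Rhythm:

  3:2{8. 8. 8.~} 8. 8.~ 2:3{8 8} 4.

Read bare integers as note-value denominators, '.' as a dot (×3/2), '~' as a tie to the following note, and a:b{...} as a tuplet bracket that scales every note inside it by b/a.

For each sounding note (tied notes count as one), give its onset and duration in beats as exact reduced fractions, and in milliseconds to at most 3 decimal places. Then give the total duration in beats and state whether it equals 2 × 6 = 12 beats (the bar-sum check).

1) 0.0ms=0b +517.241ms=1b
2) 517.241ms=1b +517.241ms=1b
3) 1034.483ms=2b +1293.103ms=5/2b
4) 2327.586ms=9/2b +1551.724ms=3b
5) 3879.31ms=15/2b +775.862ms=3/2b
6) 4655.172ms=9b +1551.724ms=3b
Σ=12b of 12 (116bpm 6/8) — PASS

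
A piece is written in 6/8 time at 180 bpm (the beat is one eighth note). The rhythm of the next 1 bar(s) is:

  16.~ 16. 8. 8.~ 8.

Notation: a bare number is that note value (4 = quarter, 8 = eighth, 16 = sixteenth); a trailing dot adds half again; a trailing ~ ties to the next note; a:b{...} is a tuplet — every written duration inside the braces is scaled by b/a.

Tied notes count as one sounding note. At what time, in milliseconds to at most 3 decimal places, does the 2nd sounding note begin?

note 2 onset = 3/2b = 500.0ms

1. 0.0ms @ 0 + 500.0ms (3/2)
2. 500.0ms @ 3/2 + 500.0ms (3/2)
3. 1000.0ms @ 3 + 1000.0ms (3)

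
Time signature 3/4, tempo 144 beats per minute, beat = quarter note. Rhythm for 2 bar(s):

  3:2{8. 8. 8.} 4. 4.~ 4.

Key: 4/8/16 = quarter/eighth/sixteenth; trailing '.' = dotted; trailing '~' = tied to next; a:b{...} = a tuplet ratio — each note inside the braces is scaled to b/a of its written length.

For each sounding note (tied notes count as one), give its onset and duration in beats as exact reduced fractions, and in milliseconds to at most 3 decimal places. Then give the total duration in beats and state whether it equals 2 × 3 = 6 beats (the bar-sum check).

1) 0.0ms=0b +208.333ms=1/2b
2) 208.333ms=1/2b +208.333ms=1/2b
3) 416.667ms=1b +208.333ms=1/2b
4) 625.0ms=3/2b +625.0ms=3/2b
5) 1250.0ms=3b +1250.0ms=3b
Σ=6b of 6 (144bpm 3/4) — PASS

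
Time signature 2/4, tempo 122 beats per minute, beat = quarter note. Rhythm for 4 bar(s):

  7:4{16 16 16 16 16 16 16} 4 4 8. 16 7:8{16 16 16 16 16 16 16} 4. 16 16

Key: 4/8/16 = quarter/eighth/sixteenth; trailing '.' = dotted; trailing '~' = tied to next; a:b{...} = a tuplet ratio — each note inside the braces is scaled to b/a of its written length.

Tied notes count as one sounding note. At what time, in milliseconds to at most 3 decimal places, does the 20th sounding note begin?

note 20 onset = 15/2b = 3688.525ms

1. 0.0ms @ 0 + 70.258ms (1/7)
2. 70.258ms @ 1/7 + 70.258ms (1/7)
3. 140.515ms @ 2/7 + 70.258ms (1/7)
4. 210.773ms @ 3/7 + 70.258ms (1/7)
5. 281.03ms @ 4/7 + 70.258ms (1/7)
6. 351.288ms @ 5/7 + 70.258ms (1/7)
7. 421.546ms @ 6/7 + 70.258ms (1/7)
8. 491.803ms @ 1 + 491.803ms (1)
9. 983.607ms @ 2 + 491.803ms (1)
10. 1475.41ms @ 3 + 368.852ms (3/4)
11. 1844.262ms @ 15/4 + 122.951ms (1/4)
12. 1967.213ms @ 4 + 140.515ms (2/7)
13. 2107.728ms @ 30/7 + 140.515ms (2/7)
14. 2248.244ms @ 32/7 + 140.515ms (2/7)
15. 2388.759ms @ 34/7 + 140.515ms (2/7)
16. 2529.274ms @ 36/7 + 140.515ms (2/7)
17. 2669.789ms @ 38/7 + 140.515ms (2/7)
18. 2810.304ms @ 40/7 + 140.515ms (2/7)
19. 2950.82ms @ 6 + 737.705ms (3/2)
20. 3688.525ms @ 15/2 + 122.951ms (1/4)
21. 3811.475ms @ 31/4 + 122.951ms (1/4)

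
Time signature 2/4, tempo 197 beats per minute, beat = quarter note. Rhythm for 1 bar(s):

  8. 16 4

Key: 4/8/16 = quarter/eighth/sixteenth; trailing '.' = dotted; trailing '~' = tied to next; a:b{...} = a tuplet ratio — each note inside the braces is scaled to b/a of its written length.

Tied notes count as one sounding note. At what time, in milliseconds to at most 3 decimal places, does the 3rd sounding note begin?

note 3 onset = 1b = 304.569ms

1. 0.0ms @ 0 + 228.426ms (3/4)
2. 228.426ms @ 3/4 + 76.142ms (1/4)
3. 304.569ms @ 1 + 304.569ms (1)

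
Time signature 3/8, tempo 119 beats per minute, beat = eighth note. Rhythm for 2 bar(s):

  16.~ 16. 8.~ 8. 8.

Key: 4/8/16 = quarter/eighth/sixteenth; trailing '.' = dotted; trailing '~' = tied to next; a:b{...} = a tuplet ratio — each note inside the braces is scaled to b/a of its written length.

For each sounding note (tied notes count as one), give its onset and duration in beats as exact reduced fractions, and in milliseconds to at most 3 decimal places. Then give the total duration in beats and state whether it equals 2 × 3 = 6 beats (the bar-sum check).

1) 0.0ms=0b +756.303ms=3/2b
2) 756.303ms=3/2b +1512.605ms=3b
3) 2268.908ms=9/2b +756.303ms=3/2b
Σ=6b of 6 (119bpm 3/8) — PASS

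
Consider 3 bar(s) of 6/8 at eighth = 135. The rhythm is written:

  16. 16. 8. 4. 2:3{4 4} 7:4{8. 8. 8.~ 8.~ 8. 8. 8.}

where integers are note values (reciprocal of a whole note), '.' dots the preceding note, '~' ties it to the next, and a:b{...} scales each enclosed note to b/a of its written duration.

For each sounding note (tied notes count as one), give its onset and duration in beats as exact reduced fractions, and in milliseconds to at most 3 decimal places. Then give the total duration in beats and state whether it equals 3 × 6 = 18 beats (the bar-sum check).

1) 0.0ms=0b +333.333ms=3/4b
2) 333.333ms=3/4b +333.333ms=3/4b
3) 666.667ms=3/2b +666.667ms=3/2b
4) 1333.333ms=3b +1333.333ms=3b
5) 2666.667ms=6b +1333.333ms=3b
6) 4000.0ms=9b +1333.333ms=3b
7) 5333.333ms=12b +380.952ms=6/7b
8) 5714.286ms=90/7b +380.952ms=6/7b
9) 6095.238ms=96/7b +1142.857ms=18/7b
10) 7238.095ms=114/7b +380.952ms=6/7b
11) 7619.048ms=120/7b +380.952ms=6/7b
Σ=18b of 18 (135bpm 6/8) — PASS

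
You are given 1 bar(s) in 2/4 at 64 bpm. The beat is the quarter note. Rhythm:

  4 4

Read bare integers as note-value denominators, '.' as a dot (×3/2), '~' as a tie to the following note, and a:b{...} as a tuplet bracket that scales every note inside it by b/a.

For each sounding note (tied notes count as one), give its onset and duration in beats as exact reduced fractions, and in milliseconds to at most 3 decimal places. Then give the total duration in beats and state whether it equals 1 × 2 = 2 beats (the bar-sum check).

1) 0.0ms=0b +937.5ms=1b
2) 937.5ms=1b +937.5ms=1b
Σ=2b of 2 (64bpm 2/4) — PASS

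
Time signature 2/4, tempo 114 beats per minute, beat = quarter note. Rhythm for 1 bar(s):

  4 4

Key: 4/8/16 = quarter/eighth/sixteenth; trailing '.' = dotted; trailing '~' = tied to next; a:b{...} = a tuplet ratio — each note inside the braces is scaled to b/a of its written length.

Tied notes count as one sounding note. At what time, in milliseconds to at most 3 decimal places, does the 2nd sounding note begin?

note 2 onset = 1b = 526.316ms

1. 0.0ms @ 0 + 526.316ms (1)
2. 526.316ms @ 1 + 526.316ms (1)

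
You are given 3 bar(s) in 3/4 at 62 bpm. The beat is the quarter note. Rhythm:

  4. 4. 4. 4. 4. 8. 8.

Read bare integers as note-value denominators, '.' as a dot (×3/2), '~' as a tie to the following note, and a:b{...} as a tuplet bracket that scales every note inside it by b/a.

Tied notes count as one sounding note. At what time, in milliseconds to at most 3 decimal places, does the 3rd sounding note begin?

note 3 onset = 3b = 2903.226ms

1. 0.0ms @ 0 + 1451.613ms (3/2)
2. 1451.613ms @ 3/2 + 1451.613ms (3/2)
3. 2903.226ms @ 3 + 1451.613ms (3/2)
4. 4354.839ms @ 9/2 + 1451.613ms (3/2)
5. 5806.452ms @ 6 + 1451.613ms (3/2)
6. 7258.065ms @ 15/2 + 725.806ms (3/4)
7. 7983.871ms @ 33/4 + 725.806ms (3/4)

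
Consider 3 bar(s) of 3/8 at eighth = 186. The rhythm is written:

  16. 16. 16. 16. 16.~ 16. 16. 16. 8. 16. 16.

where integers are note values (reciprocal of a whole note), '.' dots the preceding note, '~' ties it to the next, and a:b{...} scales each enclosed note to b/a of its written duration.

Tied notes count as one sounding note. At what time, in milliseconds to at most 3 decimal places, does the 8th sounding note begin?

note 8 onset = 6b = 1935.484ms

1. 0.0ms @ 0 + 241.935ms (3/4)
2. 241.935ms @ 3/4 + 241.935ms (3/4)
3. 483.871ms @ 3/2 + 241.935ms (3/4)
4. 725.806ms @ 9/4 + 241.935ms (3/4)
5. 967.742ms @ 3 + 483.871ms (3/2)
6. 1451.613ms @ 9/2 + 241.935ms (3/4)
7. 1693.548ms @ 21/4 + 241.935ms (3/4)
8. 1935.484ms @ 6 + 483.871ms (3/2)
9. 2419.355ms @ 15/2 + 241.935ms (3/4)
10. 2661.29ms @ 33/4 + 241.935ms (3/4)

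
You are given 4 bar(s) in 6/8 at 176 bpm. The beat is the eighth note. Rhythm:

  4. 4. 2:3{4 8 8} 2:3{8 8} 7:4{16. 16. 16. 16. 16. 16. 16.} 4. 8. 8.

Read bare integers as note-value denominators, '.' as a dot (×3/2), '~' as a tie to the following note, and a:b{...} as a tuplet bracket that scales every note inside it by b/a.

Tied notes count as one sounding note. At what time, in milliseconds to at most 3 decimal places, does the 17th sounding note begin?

note 17 onset = 45/2b = 7670.455ms

1. 0.0ms @ 0 + 1022.727ms (3)
2. 1022.727ms @ 3 + 1022.727ms (3)
3. 2045.455ms @ 6 + 1022.727ms (3)
4. 3068.182ms @ 9 + 511.364ms (3/2)
5. 3579.545ms @ 21/2 + 511.364ms (3/2)
6. 4090.909ms @ 12 + 511.364ms (3/2)
7. 4602.273ms @ 27/2 + 511.364ms (3/2)
8. 5113.636ms @ 15 + 146.104ms (3/7)
9. 5259.74ms @ 108/7 + 146.104ms (3/7)
10. 5405.844ms @ 111/7 + 146.104ms (3/7)
11. 5551.948ms @ 114/7 + 146.104ms (3/7)
12. 5698.052ms @ 117/7 + 146.104ms (3/7)
13. 5844.156ms @ 120/7 + 146.104ms (3/7)
14. 5990.26ms @ 123/7 + 146.104ms (3/7)
15. 6136.364ms @ 18 + 1022.727ms (3)
16. 7159.091ms @ 21 + 511.364ms (3/2)
17. 7670.455ms @ 45/2 + 511.364ms (3/2)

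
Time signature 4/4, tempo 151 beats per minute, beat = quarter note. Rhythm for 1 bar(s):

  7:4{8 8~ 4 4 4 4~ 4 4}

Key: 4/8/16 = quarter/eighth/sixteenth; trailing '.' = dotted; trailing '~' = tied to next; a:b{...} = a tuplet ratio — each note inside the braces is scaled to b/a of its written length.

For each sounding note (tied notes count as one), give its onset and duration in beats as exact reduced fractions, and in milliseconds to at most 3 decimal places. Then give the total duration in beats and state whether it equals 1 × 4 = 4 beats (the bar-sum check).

1) 0.0ms=0b +113.529ms=2/7b
2) 113.529ms=2/7b +340.587ms=6/7b
3) 454.115ms=8/7b +227.058ms=4/7b
4) 681.173ms=12/7b +227.058ms=4/7b
5) 908.231ms=16/7b +454.115ms=8/7b
6) 1362.346ms=24/7b +227.058ms=4/7b
Σ=4b of 4 (151bpm 4/4) — PASS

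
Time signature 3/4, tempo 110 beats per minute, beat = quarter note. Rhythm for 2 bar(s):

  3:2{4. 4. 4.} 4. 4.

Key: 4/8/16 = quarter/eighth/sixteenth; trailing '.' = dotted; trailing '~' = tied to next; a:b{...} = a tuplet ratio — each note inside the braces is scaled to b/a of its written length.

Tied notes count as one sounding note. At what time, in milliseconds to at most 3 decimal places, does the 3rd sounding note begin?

note 3 onset = 2b = 1090.909ms

1. 0.0ms @ 0 + 545.455ms (1)
2. 545.455ms @ 1 + 545.455ms (1)
3. 1090.909ms @ 2 + 545.455ms (1)
4. 1636.364ms @ 3 + 818.182ms (3/2)
5. 2454.545ms @ 9/2 + 818.182ms (3/2)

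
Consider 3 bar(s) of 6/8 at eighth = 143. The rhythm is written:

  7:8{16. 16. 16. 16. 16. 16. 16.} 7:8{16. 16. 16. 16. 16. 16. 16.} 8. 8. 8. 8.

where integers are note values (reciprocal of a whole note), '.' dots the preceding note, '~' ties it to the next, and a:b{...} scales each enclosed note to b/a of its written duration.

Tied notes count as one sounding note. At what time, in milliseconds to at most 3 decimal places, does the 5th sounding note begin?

1. 0.0ms @ 0 + 359.64ms (6/7)
2. 359.64ms @ 6/7 + 359.64ms (6/7)
3. 719.281ms @ 12/7 + 359.64ms (6/7)
4. 1078.921ms @ 18/7 + 359.64ms (6/7)
5. 1438.561ms @ 24/7 + 359.64ms (6/7)
6. 1798.202ms @ 30/7 + 359.64ms (6/7)
7. 2157.842ms @ 36/7 + 359.64ms (6/7)
8. 2517.483ms @ 6 + 359.64ms (6/7)
9. 2877.123ms @ 48/7 + 359.64ms (6/7)
10. 3236.763ms @ 54/7 + 359.64ms (6/7)
11. 3596.404ms @ 60/7 + 359.64ms (6/7)
12. 3956.044ms @ 66/7 + 359.64ms (6/7)
13. 4315.684ms @ 72/7 + 359.64ms (6/7)
14. 4675.325ms @ 78/7 + 359.64ms (6/7)
15. 5034.965ms @ 12 + 629.371ms (3/2)
16. 5664.336ms @ 27/2 + 629.371ms (3/2)
17. 6293.706ms @ 15 + 629.371ms (3/2)
18. 6923.077ms @ 33/2 + 629.371ms (3/2)

note 5 onset = 24/7b = 1438.561ms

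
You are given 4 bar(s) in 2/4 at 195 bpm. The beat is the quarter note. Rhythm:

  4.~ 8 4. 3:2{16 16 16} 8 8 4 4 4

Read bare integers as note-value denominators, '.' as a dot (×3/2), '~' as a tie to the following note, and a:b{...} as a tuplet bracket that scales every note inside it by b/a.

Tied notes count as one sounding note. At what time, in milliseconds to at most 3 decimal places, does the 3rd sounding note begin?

note 3 onset = 7/2b = 1076.923ms

1. 0.0ms @ 0 + 615.385ms (2)
2. 615.385ms @ 2 + 461.538ms (3/2)
3. 1076.923ms @ 7/2 + 51.282ms (1/6)
4. 1128.205ms @ 11/3 + 51.282ms (1/6)
5. 1179.487ms @ 23/6 + 51.282ms (1/6)
6. 1230.769ms @ 4 + 153.846ms (1/2)
7. 1384.615ms @ 9/2 + 153.846ms (1/2)
8. 1538.462ms @ 5 + 307.692ms (1)
9. 1846.154ms @ 6 + 307.692ms (1)
10. 2153.846ms @ 7 + 307.692ms (1)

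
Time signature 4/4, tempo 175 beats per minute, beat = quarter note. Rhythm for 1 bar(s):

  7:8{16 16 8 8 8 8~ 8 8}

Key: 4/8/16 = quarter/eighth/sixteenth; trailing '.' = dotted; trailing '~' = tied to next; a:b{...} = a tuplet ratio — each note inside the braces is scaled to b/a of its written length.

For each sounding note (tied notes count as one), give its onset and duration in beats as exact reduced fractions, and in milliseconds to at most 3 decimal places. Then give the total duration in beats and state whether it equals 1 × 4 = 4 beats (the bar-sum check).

1) 0.0ms=0b +97.959ms=2/7b
2) 97.959ms=2/7b +97.959ms=2/7b
3) 195.918ms=4/7b +195.918ms=4/7b
4) 391.837ms=8/7b +195.918ms=4/7b
5) 587.755ms=12/7b +195.918ms=4/7b
6) 783.673ms=16/7b +391.837ms=8/7b
7) 1175.51ms=24/7b +195.918ms=4/7b
Σ=4b of 4 (175bpm 4/4) — PASS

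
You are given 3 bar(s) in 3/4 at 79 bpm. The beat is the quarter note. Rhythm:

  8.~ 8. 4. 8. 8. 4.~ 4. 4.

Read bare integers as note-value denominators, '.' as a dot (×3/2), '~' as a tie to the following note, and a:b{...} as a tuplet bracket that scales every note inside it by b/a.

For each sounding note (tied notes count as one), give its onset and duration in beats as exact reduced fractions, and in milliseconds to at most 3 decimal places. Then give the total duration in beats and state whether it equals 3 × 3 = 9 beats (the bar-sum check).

1) 0.0ms=0b +1139.241ms=3/2b
2) 1139.241ms=3/2b +1139.241ms=3/2b
3) 2278.481ms=3b +569.62ms=3/4b
4) 2848.101ms=15/4b +569.62ms=3/4b
5) 3417.722ms=9/2b +2278.481ms=3b
6) 5696.203ms=15/2b +1139.241ms=3/2b
Σ=9b of 9 (79bpm 3/4) — PASS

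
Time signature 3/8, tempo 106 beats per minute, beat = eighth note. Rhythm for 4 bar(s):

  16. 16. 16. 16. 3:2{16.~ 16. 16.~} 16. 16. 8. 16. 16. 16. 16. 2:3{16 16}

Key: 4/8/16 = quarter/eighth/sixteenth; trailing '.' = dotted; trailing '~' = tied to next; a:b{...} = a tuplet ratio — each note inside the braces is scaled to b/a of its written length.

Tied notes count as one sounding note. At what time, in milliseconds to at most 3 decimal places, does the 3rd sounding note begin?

note 3 onset = 3/2b = 849.057ms

1. 0.0ms @ 0 + 424.528ms (3/4)
2. 424.528ms @ 3/4 + 424.528ms (3/4)
3. 849.057ms @ 3/2 + 424.528ms (3/4)
4. 1273.585ms @ 9/4 + 424.528ms (3/4)
5. 1698.113ms @ 3 + 566.038ms (1)
6. 2264.151ms @ 4 + 707.547ms (5/4)
7. 2971.698ms @ 21/4 + 424.528ms (3/4)
8. 3396.226ms @ 6 + 849.057ms (3/2)
9. 4245.283ms @ 15/2 + 424.528ms (3/4)
10. 4669.811ms @ 33/4 + 424.528ms (3/4)
11. 5094.34ms @ 9 + 424.528ms (3/4)
12. 5518.868ms @ 39/4 + 424.528ms (3/4)
13. 5943.396ms @ 21/2 + 424.528ms (3/4)
14. 6367.925ms @ 45/4 + 424.528ms (3/4)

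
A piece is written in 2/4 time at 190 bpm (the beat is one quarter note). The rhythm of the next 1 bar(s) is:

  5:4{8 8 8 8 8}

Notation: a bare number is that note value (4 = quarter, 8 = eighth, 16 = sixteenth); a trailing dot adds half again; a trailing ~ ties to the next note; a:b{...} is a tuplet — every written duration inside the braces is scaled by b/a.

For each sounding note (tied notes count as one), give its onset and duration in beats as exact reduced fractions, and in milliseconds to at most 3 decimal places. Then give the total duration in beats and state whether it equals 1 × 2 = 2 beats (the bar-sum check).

1) 0.0ms=0b +126.316ms=2/5b
2) 126.316ms=2/5b +126.316ms=2/5b
3) 252.632ms=4/5b +126.316ms=2/5b
4) 378.947ms=6/5b +126.316ms=2/5b
5) 505.263ms=8/5b +126.316ms=2/5b
Σ=2b of 2 (190bpm 2/4) — PASS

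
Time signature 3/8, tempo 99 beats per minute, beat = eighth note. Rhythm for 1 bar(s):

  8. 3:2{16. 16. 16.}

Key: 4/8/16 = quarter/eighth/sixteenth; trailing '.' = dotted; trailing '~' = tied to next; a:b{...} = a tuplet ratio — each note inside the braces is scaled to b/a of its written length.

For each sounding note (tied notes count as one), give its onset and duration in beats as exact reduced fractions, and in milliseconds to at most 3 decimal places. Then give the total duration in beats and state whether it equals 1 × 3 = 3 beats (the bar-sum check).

1) 0.0ms=0b +909.091ms=3/2b
2) 909.091ms=3/2b +303.03ms=1/2b
3) 1212.121ms=2b +303.03ms=1/2b
4) 1515.152ms=5/2b +303.03ms=1/2b
Σ=3b of 3 (99bpm 3/8) — PASS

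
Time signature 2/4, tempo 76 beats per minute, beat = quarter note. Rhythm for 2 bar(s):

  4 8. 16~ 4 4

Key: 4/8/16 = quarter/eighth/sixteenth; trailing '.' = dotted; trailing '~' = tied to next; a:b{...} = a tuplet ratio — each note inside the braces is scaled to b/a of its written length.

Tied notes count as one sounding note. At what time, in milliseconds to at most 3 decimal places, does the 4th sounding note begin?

note 4 onset = 3b = 2368.421ms

1. 0.0ms @ 0 + 789.474ms (1)
2. 789.474ms @ 1 + 592.105ms (3/4)
3. 1381.579ms @ 7/4 + 986.842ms (5/4)
4. 2368.421ms @ 3 + 789.474ms (1)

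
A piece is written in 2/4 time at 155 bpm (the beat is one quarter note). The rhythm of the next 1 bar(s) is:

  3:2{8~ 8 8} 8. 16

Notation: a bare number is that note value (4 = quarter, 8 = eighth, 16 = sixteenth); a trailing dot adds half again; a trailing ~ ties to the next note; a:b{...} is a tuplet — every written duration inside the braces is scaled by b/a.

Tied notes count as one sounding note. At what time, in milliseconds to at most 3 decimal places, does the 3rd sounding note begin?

note 3 onset = 1b = 387.097ms

1. 0.0ms @ 0 + 258.065ms (2/3)
2. 258.065ms @ 2/3 + 129.032ms (1/3)
3. 387.097ms @ 1 + 290.323ms (3/4)
4. 677.419ms @ 7/4 + 96.774ms (1/4)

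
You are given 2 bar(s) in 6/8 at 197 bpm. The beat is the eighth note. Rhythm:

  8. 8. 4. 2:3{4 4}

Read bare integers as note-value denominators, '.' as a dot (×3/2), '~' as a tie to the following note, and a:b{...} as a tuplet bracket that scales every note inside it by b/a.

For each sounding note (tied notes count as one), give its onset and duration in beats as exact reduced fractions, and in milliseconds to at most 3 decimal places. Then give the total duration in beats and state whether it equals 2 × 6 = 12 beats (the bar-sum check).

1) 0.0ms=0b +456.853ms=3/2b
2) 456.853ms=3/2b +456.853ms=3/2b
3) 913.706ms=3b +913.706ms=3b
4) 1827.411ms=6b +913.706ms=3b
5) 2741.117ms=9b +913.706ms=3b
Σ=12b of 12 (197bpm 6/8) — PASS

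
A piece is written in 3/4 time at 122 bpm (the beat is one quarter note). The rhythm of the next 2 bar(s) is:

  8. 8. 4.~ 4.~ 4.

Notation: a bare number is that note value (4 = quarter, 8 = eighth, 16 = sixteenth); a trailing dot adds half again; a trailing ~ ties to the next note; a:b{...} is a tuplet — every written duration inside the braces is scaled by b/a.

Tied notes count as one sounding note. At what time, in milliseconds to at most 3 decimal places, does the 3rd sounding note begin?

1. 0.0ms @ 0 + 368.852ms (3/4)
2. 368.852ms @ 3/4 + 368.852ms (3/4)
3. 737.705ms @ 3/2 + 2213.115ms (9/2)

note 3 onset = 3/2b = 737.705ms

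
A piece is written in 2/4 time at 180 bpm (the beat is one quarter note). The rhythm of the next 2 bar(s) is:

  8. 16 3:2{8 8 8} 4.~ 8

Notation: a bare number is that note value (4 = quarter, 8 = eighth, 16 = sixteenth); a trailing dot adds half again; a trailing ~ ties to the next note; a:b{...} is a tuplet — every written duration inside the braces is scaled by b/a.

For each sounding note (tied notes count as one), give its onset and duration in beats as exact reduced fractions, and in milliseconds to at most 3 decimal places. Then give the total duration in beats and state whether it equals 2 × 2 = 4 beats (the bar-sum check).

1) 0.0ms=0b +250.0ms=3/4b
2) 250.0ms=3/4b +83.333ms=1/4b
3) 333.333ms=1b +111.111ms=1/3b
4) 444.444ms=4/3b +111.111ms=1/3b
5) 555.556ms=5/3b +111.111ms=1/3b
6) 666.667ms=2b +666.667ms=2b
Σ=4b of 4 (180bpm 2/4) — PASS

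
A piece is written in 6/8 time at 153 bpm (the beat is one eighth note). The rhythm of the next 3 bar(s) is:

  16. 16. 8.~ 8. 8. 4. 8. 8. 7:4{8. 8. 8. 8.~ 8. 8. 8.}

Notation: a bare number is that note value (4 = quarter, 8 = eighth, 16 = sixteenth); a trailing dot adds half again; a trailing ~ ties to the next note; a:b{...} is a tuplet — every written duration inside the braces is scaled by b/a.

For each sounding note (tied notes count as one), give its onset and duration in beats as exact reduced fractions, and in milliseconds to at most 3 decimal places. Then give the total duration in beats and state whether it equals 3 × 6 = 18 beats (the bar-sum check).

1) 0.0ms=0b +294.118ms=3/4b
2) 294.118ms=3/4b +294.118ms=3/4b
3) 588.235ms=3/2b +1176.471ms=3b
4) 1764.706ms=9/2b +588.235ms=3/2b
5) 2352.941ms=6b +1176.471ms=3b
6) 3529.412ms=9b +588.235ms=3/2b
7) 4117.647ms=21/2b +588.235ms=3/2b
8) 4705.882ms=12b +336.134ms=6/7b
9) 5042.017ms=90/7b +336.134ms=6/7b
10) 5378.151ms=96/7b +336.134ms=6/7b
11) 5714.286ms=102/7b +672.269ms=12/7b
12) 6386.555ms=114/7b +336.134ms=6/7b
13) 6722.689ms=120/7b +336.134ms=6/7b
Σ=18b of 18 (153bpm 6/8) — PASS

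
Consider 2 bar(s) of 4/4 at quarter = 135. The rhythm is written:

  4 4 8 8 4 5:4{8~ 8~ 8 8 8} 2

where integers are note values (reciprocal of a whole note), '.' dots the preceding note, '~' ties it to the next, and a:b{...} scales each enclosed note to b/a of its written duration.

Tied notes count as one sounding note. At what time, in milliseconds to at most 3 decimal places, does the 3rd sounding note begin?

1. 0.0ms @ 0 + 444.444ms (1)
2. 444.444ms @ 1 + 444.444ms (1)
3. 888.889ms @ 2 + 222.222ms (1/2)
4. 1111.111ms @ 5/2 + 222.222ms (1/2)
5. 1333.333ms @ 3 + 444.444ms (1)
6. 1777.778ms @ 4 + 533.333ms (6/5)
7. 2311.111ms @ 26/5 + 177.778ms (2/5)
8. 2488.889ms @ 28/5 + 177.778ms (2/5)
9. 2666.667ms @ 6 + 888.889ms (2)

note 3 onset = 2b = 888.889ms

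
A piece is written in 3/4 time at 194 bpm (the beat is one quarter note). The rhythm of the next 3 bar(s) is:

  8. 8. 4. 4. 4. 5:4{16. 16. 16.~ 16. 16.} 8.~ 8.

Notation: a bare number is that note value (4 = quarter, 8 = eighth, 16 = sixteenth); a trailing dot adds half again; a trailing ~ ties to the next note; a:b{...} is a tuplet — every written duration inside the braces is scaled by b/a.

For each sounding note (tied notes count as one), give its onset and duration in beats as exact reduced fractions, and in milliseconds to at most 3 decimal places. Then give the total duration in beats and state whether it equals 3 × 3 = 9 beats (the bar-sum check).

1) 0.0ms=0b +231.959ms=3/4b
2) 231.959ms=3/4b +231.959ms=3/4b
3) 463.918ms=3/2b +463.918ms=3/2b
4) 927.835ms=3b +463.918ms=3/2b
5) 1391.753ms=9/2b +463.918ms=3/2b
6) 1855.67ms=6b +92.784ms=3/10b
7) 1948.454ms=63/10b +92.784ms=3/10b
8) 2041.237ms=33/5b +185.567ms=3/5b
9) 2226.804ms=36/5b +92.784ms=3/10b
10) 2319.588ms=15/2b +463.918ms=3/2b
Σ=9b of 9 (194bpm 3/4) — PASS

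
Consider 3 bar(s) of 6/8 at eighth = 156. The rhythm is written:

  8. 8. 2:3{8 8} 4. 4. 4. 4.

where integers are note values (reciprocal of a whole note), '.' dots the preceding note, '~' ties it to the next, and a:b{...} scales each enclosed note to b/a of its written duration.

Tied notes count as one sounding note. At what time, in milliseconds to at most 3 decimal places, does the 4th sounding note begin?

1. 0.0ms @ 0 + 576.923ms (3/2)
2. 576.923ms @ 3/2 + 576.923ms (3/2)
3. 1153.846ms @ 3 + 576.923ms (3/2)
4. 1730.769ms @ 9/2 + 576.923ms (3/2)
5. 2307.692ms @ 6 + 1153.846ms (3)
6. 3461.538ms @ 9 + 1153.846ms (3)
7. 4615.385ms @ 12 + 1153.846ms (3)
8. 5769.231ms @ 15 + 1153.846ms (3)

note 4 onset = 9/2b = 1730.769ms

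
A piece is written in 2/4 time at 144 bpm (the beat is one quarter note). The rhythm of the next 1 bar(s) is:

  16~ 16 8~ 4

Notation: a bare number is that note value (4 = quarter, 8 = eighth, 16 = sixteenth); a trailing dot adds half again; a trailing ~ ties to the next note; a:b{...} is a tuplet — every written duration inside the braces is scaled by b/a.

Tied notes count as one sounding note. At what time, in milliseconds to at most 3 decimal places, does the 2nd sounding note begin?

note 2 onset = 1/2b = 208.333ms

1. 0.0ms @ 0 + 208.333ms (1/2)
2. 208.333ms @ 1/2 + 625.0ms (3/2)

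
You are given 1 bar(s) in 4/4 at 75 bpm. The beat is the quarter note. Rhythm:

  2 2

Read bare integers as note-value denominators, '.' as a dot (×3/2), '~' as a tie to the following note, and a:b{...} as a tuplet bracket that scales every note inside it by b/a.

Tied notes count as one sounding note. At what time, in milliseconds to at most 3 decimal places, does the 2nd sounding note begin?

note 2 onset = 2b = 1600.0ms

1. 0.0ms @ 0 + 1600.0ms (2)
2. 1600.0ms @ 2 + 1600.0ms (2)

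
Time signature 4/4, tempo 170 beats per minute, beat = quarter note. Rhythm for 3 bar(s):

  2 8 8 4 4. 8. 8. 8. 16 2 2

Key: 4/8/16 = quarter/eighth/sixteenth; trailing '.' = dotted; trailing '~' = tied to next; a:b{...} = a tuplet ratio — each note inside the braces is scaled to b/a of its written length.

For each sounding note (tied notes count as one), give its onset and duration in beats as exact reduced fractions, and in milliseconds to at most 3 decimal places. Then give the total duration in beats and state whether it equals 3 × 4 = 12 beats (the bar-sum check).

1) 0.0ms=0b +705.882ms=2b
2) 705.882ms=2b +176.471ms=1/2b
3) 882.353ms=5/2b +176.471ms=1/2b
4) 1058.824ms=3b +352.941ms=1b
5) 1411.765ms=4b +529.412ms=3/2b
6) 1941.176ms=11/2b +264.706ms=3/4b
7) 2205.882ms=25/4b +264.706ms=3/4b
8) 2470.588ms=7b +264.706ms=3/4b
9) 2735.294ms=31/4b +88.235ms=1/4b
10) 2823.529ms=8b +705.882ms=2b
11) 3529.412ms=10b +705.882ms=2b
Σ=12b of 12 (170bpm 4/4) — PASS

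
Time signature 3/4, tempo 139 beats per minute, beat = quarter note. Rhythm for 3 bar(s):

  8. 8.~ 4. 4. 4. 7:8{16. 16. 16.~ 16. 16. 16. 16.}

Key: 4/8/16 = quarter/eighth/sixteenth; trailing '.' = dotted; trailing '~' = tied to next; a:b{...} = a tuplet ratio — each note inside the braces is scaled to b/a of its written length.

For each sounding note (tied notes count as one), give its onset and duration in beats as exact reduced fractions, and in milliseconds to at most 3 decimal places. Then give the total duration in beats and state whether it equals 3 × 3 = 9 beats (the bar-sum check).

1) 0.0ms=0b +323.741ms=3/4b
2) 323.741ms=3/4b +971.223ms=9/4b
3) 1294.964ms=3b +647.482ms=3/2b
4) 1942.446ms=9/2b +647.482ms=3/2b
5) 2589.928ms=6b +184.995ms=3/7b
6) 2774.923ms=45/7b +184.995ms=3/7b
7) 2959.918ms=48/7b +369.99ms=6/7b
8) 3329.908ms=54/7b +184.995ms=3/7b
9) 3514.902ms=57/7b +184.995ms=3/7b
10) 3699.897ms=60/7b +184.995ms=3/7b
Σ=9b of 9 (139bpm 3/4) — PASS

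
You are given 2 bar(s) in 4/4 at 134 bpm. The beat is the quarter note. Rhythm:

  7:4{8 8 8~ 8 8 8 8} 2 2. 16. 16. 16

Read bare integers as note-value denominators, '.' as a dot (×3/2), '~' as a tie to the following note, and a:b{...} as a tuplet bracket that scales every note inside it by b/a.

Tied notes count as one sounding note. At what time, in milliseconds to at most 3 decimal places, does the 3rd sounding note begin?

note 3 onset = 4/7b = 255.864ms

1. 0.0ms @ 0 + 127.932ms (2/7)
2. 127.932ms @ 2/7 + 127.932ms (2/7)
3. 255.864ms @ 4/7 + 255.864ms (4/7)
4. 511.727ms @ 8/7 + 127.932ms (2/7)
5. 639.659ms @ 10/7 + 127.932ms (2/7)
6. 767.591ms @ 12/7 + 127.932ms (2/7)
7. 895.522ms @ 2 + 895.522ms (2)
8. 1791.045ms @ 4 + 1343.284ms (3)
9. 3134.328ms @ 7 + 167.91ms (3/8)
10. 3302.239ms @ 59/8 + 167.91ms (3/8)
11. 3470.149ms @ 31/4 + 111.94ms (1/4)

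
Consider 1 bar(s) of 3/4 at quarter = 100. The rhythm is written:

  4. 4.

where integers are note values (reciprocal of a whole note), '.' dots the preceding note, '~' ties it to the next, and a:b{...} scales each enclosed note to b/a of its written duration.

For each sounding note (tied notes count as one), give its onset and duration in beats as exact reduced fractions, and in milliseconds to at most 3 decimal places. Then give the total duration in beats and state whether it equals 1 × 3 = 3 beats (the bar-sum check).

1) 0.0ms=0b +900.0ms=3/2b
2) 900.0ms=3/2b +900.0ms=3/2b
Σ=3b of 3 (100bpm 3/4) — PASS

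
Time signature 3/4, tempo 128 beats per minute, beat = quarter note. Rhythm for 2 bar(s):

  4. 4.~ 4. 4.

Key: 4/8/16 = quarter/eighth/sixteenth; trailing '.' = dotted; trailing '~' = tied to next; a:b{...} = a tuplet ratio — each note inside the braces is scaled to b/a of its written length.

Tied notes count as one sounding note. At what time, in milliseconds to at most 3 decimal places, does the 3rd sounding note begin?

1. 0.0ms @ 0 + 703.125ms (3/2)
2. 703.125ms @ 3/2 + 1406.25ms (3)
3. 2109.375ms @ 9/2 + 703.125ms (3/2)

note 3 onset = 9/2b = 2109.375ms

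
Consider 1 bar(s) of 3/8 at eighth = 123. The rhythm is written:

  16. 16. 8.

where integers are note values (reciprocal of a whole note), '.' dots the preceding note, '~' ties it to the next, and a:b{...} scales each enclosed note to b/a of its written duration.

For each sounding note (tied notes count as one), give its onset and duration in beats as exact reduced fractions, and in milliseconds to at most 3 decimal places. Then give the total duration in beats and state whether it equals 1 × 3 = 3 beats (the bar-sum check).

1) 0.0ms=0b +365.854ms=3/4b
2) 365.854ms=3/4b +365.854ms=3/4b
3) 731.707ms=3/2b +731.707ms=3/2b
Σ=3b of 3 (123bpm 3/8) — PASS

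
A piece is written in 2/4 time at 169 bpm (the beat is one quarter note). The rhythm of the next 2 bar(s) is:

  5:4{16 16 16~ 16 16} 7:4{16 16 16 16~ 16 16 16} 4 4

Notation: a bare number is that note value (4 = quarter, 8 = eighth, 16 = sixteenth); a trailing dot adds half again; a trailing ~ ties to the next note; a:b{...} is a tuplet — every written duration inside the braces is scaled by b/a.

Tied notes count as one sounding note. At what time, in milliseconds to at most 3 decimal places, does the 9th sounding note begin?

note 9 onset = 12/7b = 608.622ms

1. 0.0ms @ 0 + 71.006ms (1/5)
2. 71.006ms @ 1/5 + 71.006ms (1/5)
3. 142.012ms @ 2/5 + 142.012ms (2/5)
4. 284.024ms @ 4/5 + 71.006ms (1/5)
5. 355.03ms @ 1 + 50.719ms (1/7)
6. 405.748ms @ 8/7 + 50.719ms (1/7)
7. 456.467ms @ 9/7 + 50.719ms (1/7)
8. 507.185ms @ 10/7 + 101.437ms (2/7)
9. 608.622ms @ 12/7 + 50.719ms (1/7)
10. 659.341ms @ 13/7 + 50.719ms (1/7)
11. 710.059ms @ 2 + 355.03ms (1)
12. 1065.089ms @ 3 + 355.03ms (1)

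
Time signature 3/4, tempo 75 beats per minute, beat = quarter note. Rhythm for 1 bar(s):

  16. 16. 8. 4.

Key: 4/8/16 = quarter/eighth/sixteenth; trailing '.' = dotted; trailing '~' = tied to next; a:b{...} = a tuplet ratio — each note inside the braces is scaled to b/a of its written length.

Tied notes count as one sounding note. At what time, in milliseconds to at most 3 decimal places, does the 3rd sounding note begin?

note 3 onset = 3/4b = 600.0ms

1. 0.0ms @ 0 + 300.0ms (3/8)
2. 300.0ms @ 3/8 + 300.0ms (3/8)
3. 600.0ms @ 3/4 + 600.0ms (3/4)
4. 1200.0ms @ 3/2 + 1200.0ms (3/2)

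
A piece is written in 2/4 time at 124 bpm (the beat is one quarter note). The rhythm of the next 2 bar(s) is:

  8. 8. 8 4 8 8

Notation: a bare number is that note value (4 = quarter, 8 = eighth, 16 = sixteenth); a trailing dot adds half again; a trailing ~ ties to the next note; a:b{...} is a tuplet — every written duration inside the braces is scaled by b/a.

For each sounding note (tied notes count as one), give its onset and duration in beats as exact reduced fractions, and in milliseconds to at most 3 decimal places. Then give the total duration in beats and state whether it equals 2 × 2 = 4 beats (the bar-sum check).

1) 0.0ms=0b +362.903ms=3/4b
2) 362.903ms=3/4b +362.903ms=3/4b
3) 725.806ms=3/2b +241.935ms=1/2b
4) 967.742ms=2b +483.871ms=1b
5) 1451.613ms=3b +241.935ms=1/2b
6) 1693.548ms=7/2b +241.935ms=1/2b
Σ=4b of 4 (124bpm 2/4) — PASS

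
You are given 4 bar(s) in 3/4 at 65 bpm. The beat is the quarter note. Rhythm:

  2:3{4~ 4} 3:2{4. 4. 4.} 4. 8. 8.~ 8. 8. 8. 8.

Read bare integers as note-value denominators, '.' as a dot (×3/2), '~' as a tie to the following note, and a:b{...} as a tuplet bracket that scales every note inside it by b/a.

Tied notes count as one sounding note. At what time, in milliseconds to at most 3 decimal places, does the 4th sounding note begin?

1. 0.0ms @ 0 + 2769.231ms (3)
2. 2769.231ms @ 3 + 923.077ms (1)
3. 3692.308ms @ 4 + 923.077ms (1)
4. 4615.385ms @ 5 + 923.077ms (1)
5. 5538.462ms @ 6 + 1384.615ms (3/2)
6. 6923.077ms @ 15/2 + 692.308ms (3/4)
7. 7615.385ms @ 33/4 + 1384.615ms (3/2)
8. 9000.0ms @ 39/4 + 692.308ms (3/4)
9. 9692.308ms @ 21/2 + 692.308ms (3/4)
10. 10384.615ms @ 45/4 + 692.308ms (3/4)

note 4 onset = 5b = 4615.385ms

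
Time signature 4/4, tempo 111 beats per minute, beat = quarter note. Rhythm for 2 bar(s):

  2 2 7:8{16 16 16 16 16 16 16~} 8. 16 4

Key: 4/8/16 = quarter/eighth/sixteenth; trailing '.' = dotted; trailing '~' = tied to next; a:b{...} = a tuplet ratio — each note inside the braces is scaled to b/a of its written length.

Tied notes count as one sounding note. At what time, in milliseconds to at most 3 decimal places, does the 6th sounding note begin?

note 6 onset = 34/7b = 2625.483ms

1. 0.0ms @ 0 + 1081.081ms (2)
2. 1081.081ms @ 2 + 1081.081ms (2)
3. 2162.162ms @ 4 + 154.44ms (2/7)
4. 2316.602ms @ 30/7 + 154.44ms (2/7)
5. 2471.042ms @ 32/7 + 154.44ms (2/7)
6. 2625.483ms @ 34/7 + 154.44ms (2/7)
7. 2779.923ms @ 36/7 + 154.44ms (2/7)
8. 2934.363ms @ 38/7 + 154.44ms (2/7)
9. 3088.803ms @ 40/7 + 559.846ms (29/28)
10. 3648.649ms @ 27/4 + 135.135ms (1/4)
11. 3783.784ms @ 7 + 540.541ms (1)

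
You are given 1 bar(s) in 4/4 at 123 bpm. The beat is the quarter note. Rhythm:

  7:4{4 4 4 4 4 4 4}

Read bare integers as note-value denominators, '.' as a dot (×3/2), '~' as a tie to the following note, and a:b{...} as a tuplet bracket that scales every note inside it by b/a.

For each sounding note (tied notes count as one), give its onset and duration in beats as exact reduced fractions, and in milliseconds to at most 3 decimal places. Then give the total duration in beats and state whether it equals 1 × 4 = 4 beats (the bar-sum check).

1) 0.0ms=0b +278.746ms=4/7b
2) 278.746ms=4/7b +278.746ms=4/7b
3) 557.491ms=8/7b +278.746ms=4/7b
4) 836.237ms=12/7b +278.746ms=4/7b
5) 1114.983ms=16/7b +278.746ms=4/7b
6) 1393.728ms=20/7b +278.746ms=4/7b
7) 1672.474ms=24/7b +278.746ms=4/7b
Σ=4b of 4 (123bpm 4/4) — PASS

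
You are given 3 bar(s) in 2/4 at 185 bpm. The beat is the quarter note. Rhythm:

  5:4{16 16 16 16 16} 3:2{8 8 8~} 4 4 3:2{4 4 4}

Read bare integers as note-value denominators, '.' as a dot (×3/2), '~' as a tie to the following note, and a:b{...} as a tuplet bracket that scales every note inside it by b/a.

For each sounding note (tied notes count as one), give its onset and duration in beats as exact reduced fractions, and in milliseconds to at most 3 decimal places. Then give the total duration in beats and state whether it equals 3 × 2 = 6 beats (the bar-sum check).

1) 0.0ms=0b +64.865ms=1/5b
2) 64.865ms=1/5b +64.865ms=1/5b
3) 129.73ms=2/5b +64.865ms=1/5b
4) 194.595ms=3/5b +64.865ms=1/5b
5) 259.459ms=4/5b +64.865ms=1/5b
6) 324.324ms=1b +108.108ms=1/3b
7) 432.432ms=4/3b +108.108ms=1/3b
8) 540.541ms=5/3b +432.432ms=4/3b
9) 972.973ms=3b +324.324ms=1b
10) 1297.297ms=4b +216.216ms=2/3b
11) 1513.514ms=14/3b +216.216ms=2/3b
12) 1729.73ms=16/3b +216.216ms=2/3b
Σ=6b of 6 (185bpm 2/4) — PASS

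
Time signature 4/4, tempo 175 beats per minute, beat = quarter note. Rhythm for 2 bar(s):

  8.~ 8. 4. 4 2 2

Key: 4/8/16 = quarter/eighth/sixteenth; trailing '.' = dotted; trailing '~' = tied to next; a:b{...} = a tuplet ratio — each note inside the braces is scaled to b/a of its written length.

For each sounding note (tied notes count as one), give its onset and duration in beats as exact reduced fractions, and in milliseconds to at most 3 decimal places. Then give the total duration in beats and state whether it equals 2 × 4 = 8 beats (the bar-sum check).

1) 0.0ms=0b +514.286ms=3/2b
2) 514.286ms=3/2b +514.286ms=3/2b
3) 1028.571ms=3b +342.857ms=1b
4) 1371.429ms=4b +685.714ms=2b
5) 2057.143ms=6b +685.714ms=2b
Σ=8b of 8 (175bpm 4/4) — PASS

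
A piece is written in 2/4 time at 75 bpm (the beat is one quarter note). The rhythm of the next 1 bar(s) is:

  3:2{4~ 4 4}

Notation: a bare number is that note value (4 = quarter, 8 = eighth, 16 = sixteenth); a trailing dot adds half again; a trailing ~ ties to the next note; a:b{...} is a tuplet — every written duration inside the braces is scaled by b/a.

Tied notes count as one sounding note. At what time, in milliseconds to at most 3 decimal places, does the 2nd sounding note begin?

note 2 onset = 4/3b = 1066.667ms

1. 0.0ms @ 0 + 1066.667ms (4/3)
2. 1066.667ms @ 4/3 + 533.333ms (2/3)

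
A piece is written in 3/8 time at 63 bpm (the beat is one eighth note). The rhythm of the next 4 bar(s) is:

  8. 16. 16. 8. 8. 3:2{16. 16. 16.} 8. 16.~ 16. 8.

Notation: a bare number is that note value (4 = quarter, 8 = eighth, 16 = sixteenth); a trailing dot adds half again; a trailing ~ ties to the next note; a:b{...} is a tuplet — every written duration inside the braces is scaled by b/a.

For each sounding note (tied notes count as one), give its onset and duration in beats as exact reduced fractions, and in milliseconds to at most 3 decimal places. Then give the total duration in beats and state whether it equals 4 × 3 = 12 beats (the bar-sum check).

1) 0.0ms=0b +1428.571ms=3/2b
2) 1428.571ms=3/2b +714.286ms=3/4b
3) 2142.857ms=9/4b +714.286ms=3/4b
4) 2857.143ms=3b +1428.571ms=3/2b
5) 4285.714ms=9/2b +1428.571ms=3/2b
6) 5714.286ms=6b +476.19ms=1/2b
7) 6190.476ms=13/2b +476.19ms=1/2b
8) 6666.667ms=7b +476.19ms=1/2b
9) 7142.857ms=15/2b +1428.571ms=3/2b
10) 8571.429ms=9b +1428.571ms=3/2b
11) 10000.0ms=21/2b +1428.571ms=3/2b
Σ=12b of 12 (63bpm 3/8) — PASS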